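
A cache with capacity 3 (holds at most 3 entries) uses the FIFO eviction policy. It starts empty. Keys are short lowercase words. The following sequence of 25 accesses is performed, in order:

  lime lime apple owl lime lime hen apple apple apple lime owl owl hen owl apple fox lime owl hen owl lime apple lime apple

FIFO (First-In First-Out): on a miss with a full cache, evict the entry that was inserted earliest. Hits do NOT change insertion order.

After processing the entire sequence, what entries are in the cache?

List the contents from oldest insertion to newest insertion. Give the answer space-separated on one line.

Answer: hen lime apple

Derivation:
FIFO simulation (capacity=3):
  1. access lime: MISS. Cache (old->new): [lime]
  2. access lime: HIT. Cache (old->new): [lime]
  3. access apple: MISS. Cache (old->new): [lime apple]
  4. access owl: MISS. Cache (old->new): [lime apple owl]
  5. access lime: HIT. Cache (old->new): [lime apple owl]
  6. access lime: HIT. Cache (old->new): [lime apple owl]
  7. access hen: MISS, evict lime. Cache (old->new): [apple owl hen]
  8. access apple: HIT. Cache (old->new): [apple owl hen]
  9. access apple: HIT. Cache (old->new): [apple owl hen]
  10. access apple: HIT. Cache (old->new): [apple owl hen]
  11. access lime: MISS, evict apple. Cache (old->new): [owl hen lime]
  12. access owl: HIT. Cache (old->new): [owl hen lime]
  13. access owl: HIT. Cache (old->new): [owl hen lime]
  14. access hen: HIT. Cache (old->new): [owl hen lime]
  15. access owl: HIT. Cache (old->new): [owl hen lime]
  16. access apple: MISS, evict owl. Cache (old->new): [hen lime apple]
  17. access fox: MISS, evict hen. Cache (old->new): [lime apple fox]
  18. access lime: HIT. Cache (old->new): [lime apple fox]
  19. access owl: MISS, evict lime. Cache (old->new): [apple fox owl]
  20. access hen: MISS, evict apple. Cache (old->new): [fox owl hen]
  21. access owl: HIT. Cache (old->new): [fox owl hen]
  22. access lime: MISS, evict fox. Cache (old->new): [owl hen lime]
  23. access apple: MISS, evict owl. Cache (old->new): [hen lime apple]
  24. access lime: HIT. Cache (old->new): [hen lime apple]
  25. access apple: HIT. Cache (old->new): [hen lime apple]
Total: 14 hits, 11 misses, 8 evictions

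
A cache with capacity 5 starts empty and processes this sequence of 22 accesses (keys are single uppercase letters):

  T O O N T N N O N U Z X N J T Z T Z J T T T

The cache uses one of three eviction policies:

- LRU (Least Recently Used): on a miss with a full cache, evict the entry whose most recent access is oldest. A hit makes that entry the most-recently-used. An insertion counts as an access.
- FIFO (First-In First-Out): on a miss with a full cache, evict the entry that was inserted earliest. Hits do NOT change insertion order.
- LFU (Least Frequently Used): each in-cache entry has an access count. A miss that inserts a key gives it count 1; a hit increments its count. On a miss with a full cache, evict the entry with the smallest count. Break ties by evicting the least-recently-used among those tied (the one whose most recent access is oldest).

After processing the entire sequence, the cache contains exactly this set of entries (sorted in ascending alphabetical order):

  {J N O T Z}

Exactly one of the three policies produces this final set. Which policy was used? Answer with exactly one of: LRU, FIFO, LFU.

Answer: LFU

Derivation:
Simulating under each policy and comparing final sets:
  LRU: final set = {J N T X Z} -> differs
  FIFO: final set = {J T U X Z} -> differs
  LFU: final set = {J N O T Z} -> MATCHES target
Only LFU produces the target set.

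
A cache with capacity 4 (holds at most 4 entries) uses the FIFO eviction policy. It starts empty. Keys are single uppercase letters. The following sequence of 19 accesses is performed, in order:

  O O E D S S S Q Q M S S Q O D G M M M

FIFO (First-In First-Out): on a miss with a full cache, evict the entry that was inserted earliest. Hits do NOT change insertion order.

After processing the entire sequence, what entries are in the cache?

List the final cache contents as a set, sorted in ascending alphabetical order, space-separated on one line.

Answer: D G M O

Derivation:
FIFO simulation (capacity=4):
  1. access O: MISS. Cache (old->new): [O]
  2. access O: HIT. Cache (old->new): [O]
  3. access E: MISS. Cache (old->new): [O E]
  4. access D: MISS. Cache (old->new): [O E D]
  5. access S: MISS. Cache (old->new): [O E D S]
  6. access S: HIT. Cache (old->new): [O E D S]
  7. access S: HIT. Cache (old->new): [O E D S]
  8. access Q: MISS, evict O. Cache (old->new): [E D S Q]
  9. access Q: HIT. Cache (old->new): [E D S Q]
  10. access M: MISS, evict E. Cache (old->new): [D S Q M]
  11. access S: HIT. Cache (old->new): [D S Q M]
  12. access S: HIT. Cache (old->new): [D S Q M]
  13. access Q: HIT. Cache (old->new): [D S Q M]
  14. access O: MISS, evict D. Cache (old->new): [S Q M O]
  15. access D: MISS, evict S. Cache (old->new): [Q M O D]
  16. access G: MISS, evict Q. Cache (old->new): [M O D G]
  17. access M: HIT. Cache (old->new): [M O D G]
  18. access M: HIT. Cache (old->new): [M O D G]
  19. access M: HIT. Cache (old->new): [M O D G]
Total: 10 hits, 9 misses, 5 evictions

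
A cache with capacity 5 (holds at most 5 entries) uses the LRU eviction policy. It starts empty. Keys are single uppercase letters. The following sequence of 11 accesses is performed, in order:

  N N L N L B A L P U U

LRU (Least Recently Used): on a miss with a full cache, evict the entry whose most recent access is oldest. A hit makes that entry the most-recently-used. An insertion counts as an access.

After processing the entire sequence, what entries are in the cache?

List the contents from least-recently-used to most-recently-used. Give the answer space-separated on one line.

LRU simulation (capacity=5):
  1. access N: MISS. Cache (LRU->MRU): [N]
  2. access N: HIT. Cache (LRU->MRU): [N]
  3. access L: MISS. Cache (LRU->MRU): [N L]
  4. access N: HIT. Cache (LRU->MRU): [L N]
  5. access L: HIT. Cache (LRU->MRU): [N L]
  6. access B: MISS. Cache (LRU->MRU): [N L B]
  7. access A: MISS. Cache (LRU->MRU): [N L B A]
  8. access L: HIT. Cache (LRU->MRU): [N B A L]
  9. access P: MISS. Cache (LRU->MRU): [N B A L P]
  10. access U: MISS, evict N. Cache (LRU->MRU): [B A L P U]
  11. access U: HIT. Cache (LRU->MRU): [B A L P U]
Total: 5 hits, 6 misses, 1 evictions

Answer: B A L P U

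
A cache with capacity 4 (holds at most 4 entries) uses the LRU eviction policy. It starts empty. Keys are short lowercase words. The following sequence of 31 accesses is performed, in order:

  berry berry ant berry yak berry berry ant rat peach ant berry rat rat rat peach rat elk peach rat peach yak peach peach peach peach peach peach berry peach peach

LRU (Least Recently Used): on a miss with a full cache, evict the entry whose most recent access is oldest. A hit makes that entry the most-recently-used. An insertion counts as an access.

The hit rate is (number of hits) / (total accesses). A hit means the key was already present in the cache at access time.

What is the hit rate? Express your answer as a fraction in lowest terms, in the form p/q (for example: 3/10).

Answer: 23/31

Derivation:
LRU simulation (capacity=4):
  1. access berry: MISS. Cache (LRU->MRU): [berry]
  2. access berry: HIT. Cache (LRU->MRU): [berry]
  3. access ant: MISS. Cache (LRU->MRU): [berry ant]
  4. access berry: HIT. Cache (LRU->MRU): [ant berry]
  5. access yak: MISS. Cache (LRU->MRU): [ant berry yak]
  6. access berry: HIT. Cache (LRU->MRU): [ant yak berry]
  7. access berry: HIT. Cache (LRU->MRU): [ant yak berry]
  8. access ant: HIT. Cache (LRU->MRU): [yak berry ant]
  9. access rat: MISS. Cache (LRU->MRU): [yak berry ant rat]
  10. access peach: MISS, evict yak. Cache (LRU->MRU): [berry ant rat peach]
  11. access ant: HIT. Cache (LRU->MRU): [berry rat peach ant]
  12. access berry: HIT. Cache (LRU->MRU): [rat peach ant berry]
  13. access rat: HIT. Cache (LRU->MRU): [peach ant berry rat]
  14. access rat: HIT. Cache (LRU->MRU): [peach ant berry rat]
  15. access rat: HIT. Cache (LRU->MRU): [peach ant berry rat]
  16. access peach: HIT. Cache (LRU->MRU): [ant berry rat peach]
  17. access rat: HIT. Cache (LRU->MRU): [ant berry peach rat]
  18. access elk: MISS, evict ant. Cache (LRU->MRU): [berry peach rat elk]
  19. access peach: HIT. Cache (LRU->MRU): [berry rat elk peach]
  20. access rat: HIT. Cache (LRU->MRU): [berry elk peach rat]
  21. access peach: HIT. Cache (LRU->MRU): [berry elk rat peach]
  22. access yak: MISS, evict berry. Cache (LRU->MRU): [elk rat peach yak]
  23. access peach: HIT. Cache (LRU->MRU): [elk rat yak peach]
  24. access peach: HIT. Cache (LRU->MRU): [elk rat yak peach]
  25. access peach: HIT. Cache (LRU->MRU): [elk rat yak peach]
  26. access peach: HIT. Cache (LRU->MRU): [elk rat yak peach]
  27. access peach: HIT. Cache (LRU->MRU): [elk rat yak peach]
  28. access peach: HIT. Cache (LRU->MRU): [elk rat yak peach]
  29. access berry: MISS, evict elk. Cache (LRU->MRU): [rat yak peach berry]
  30. access peach: HIT. Cache (LRU->MRU): [rat yak berry peach]
  31. access peach: HIT. Cache (LRU->MRU): [rat yak berry peach]
Total: 23 hits, 8 misses, 4 evictions

Hit rate = 23/31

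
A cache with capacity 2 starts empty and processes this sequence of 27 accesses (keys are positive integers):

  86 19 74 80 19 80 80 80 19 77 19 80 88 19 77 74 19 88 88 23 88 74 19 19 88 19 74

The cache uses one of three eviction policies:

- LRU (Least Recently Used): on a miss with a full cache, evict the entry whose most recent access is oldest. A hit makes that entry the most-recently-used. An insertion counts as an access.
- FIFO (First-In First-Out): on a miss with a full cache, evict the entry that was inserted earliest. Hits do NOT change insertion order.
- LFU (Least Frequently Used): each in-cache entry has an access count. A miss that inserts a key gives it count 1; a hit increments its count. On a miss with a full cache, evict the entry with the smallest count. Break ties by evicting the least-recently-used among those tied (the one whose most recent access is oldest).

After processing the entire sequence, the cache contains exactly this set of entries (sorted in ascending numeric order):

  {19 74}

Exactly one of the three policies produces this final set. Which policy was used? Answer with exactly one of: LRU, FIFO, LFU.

Answer: LRU

Derivation:
Simulating under each policy and comparing final sets:
  LRU: final set = {19 74} -> MATCHES target
  FIFO: final set = {74 88} -> differs
  LFU: final set = {74 80} -> differs
Only LRU produces the target set.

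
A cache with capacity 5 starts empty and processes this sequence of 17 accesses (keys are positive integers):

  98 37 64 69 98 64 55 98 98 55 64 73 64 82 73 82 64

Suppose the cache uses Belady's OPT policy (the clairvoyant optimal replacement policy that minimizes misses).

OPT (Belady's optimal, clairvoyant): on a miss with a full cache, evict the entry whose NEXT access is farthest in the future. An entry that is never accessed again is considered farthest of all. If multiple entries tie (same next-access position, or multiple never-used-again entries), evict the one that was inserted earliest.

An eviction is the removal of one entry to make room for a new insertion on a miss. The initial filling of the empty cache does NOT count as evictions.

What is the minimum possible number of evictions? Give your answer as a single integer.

OPT (Belady) simulation (capacity=5):
  1. access 98: MISS. Cache: [98]
  2. access 37: MISS. Cache: [98 37]
  3. access 64: MISS. Cache: [98 37 64]
  4. access 69: MISS. Cache: [98 37 64 69]
  5. access 98: HIT. Next use of 98: step 8. Cache: [98 37 64 69]
  6. access 64: HIT. Next use of 64: step 11. Cache: [98 37 64 69]
  7. access 55: MISS. Cache: [98 37 64 69 55]
  8. access 98: HIT. Next use of 98: step 9. Cache: [98 37 64 69 55]
  9. access 98: HIT. Next use of 98: never. Cache: [98 37 64 69 55]
  10. access 55: HIT. Next use of 55: never. Cache: [98 37 64 69 55]
  11. access 64: HIT. Next use of 64: step 13. Cache: [98 37 64 69 55]
  12. access 73: MISS, evict 98 (next use: never). Cache: [37 64 69 55 73]
  13. access 64: HIT. Next use of 64: step 17. Cache: [37 64 69 55 73]
  14. access 82: MISS, evict 37 (next use: never). Cache: [64 69 55 73 82]
  15. access 73: HIT. Next use of 73: never. Cache: [64 69 55 73 82]
  16. access 82: HIT. Next use of 82: never. Cache: [64 69 55 73 82]
  17. access 64: HIT. Next use of 64: never. Cache: [64 69 55 73 82]
Total: 10 hits, 7 misses, 2 evictions

Answer: 2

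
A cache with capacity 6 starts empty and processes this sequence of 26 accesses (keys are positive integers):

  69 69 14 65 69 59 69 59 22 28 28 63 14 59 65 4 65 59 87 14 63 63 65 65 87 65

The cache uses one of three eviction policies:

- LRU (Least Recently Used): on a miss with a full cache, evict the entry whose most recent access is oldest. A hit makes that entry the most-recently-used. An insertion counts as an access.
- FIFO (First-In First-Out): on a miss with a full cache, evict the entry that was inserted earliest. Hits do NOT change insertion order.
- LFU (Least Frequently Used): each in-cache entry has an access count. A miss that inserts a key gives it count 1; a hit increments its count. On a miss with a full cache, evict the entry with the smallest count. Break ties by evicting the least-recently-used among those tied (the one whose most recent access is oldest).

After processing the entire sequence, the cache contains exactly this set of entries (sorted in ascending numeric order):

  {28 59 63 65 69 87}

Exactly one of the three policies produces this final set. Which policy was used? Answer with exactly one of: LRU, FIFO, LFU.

Simulating under each policy and comparing final sets:
  LRU: final set = {4 14 59 63 65 87} -> differs
  FIFO: final set = {4 14 28 63 65 87} -> differs
  LFU: final set = {28 59 63 65 69 87} -> MATCHES target
Only LFU produces the target set.

Answer: LFU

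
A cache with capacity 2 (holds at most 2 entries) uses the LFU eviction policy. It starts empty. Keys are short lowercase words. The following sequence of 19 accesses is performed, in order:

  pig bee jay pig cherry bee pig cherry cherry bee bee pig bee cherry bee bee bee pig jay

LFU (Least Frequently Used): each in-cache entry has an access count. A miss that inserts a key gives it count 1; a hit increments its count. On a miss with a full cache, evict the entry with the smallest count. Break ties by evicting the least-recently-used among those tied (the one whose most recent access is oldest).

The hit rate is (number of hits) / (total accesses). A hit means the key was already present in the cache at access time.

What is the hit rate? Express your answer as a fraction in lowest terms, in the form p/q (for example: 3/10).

Answer: 6/19

Derivation:
LFU simulation (capacity=2):
  1. access pig: MISS. Cache: [pig(c=1)]
  2. access bee: MISS. Cache: [pig(c=1) bee(c=1)]
  3. access jay: MISS, evict pig(c=1). Cache: [bee(c=1) jay(c=1)]
  4. access pig: MISS, evict bee(c=1). Cache: [jay(c=1) pig(c=1)]
  5. access cherry: MISS, evict jay(c=1). Cache: [pig(c=1) cherry(c=1)]
  6. access bee: MISS, evict pig(c=1). Cache: [cherry(c=1) bee(c=1)]
  7. access pig: MISS, evict cherry(c=1). Cache: [bee(c=1) pig(c=1)]
  8. access cherry: MISS, evict bee(c=1). Cache: [pig(c=1) cherry(c=1)]
  9. access cherry: HIT, count now 2. Cache: [pig(c=1) cherry(c=2)]
  10. access bee: MISS, evict pig(c=1). Cache: [bee(c=1) cherry(c=2)]
  11. access bee: HIT, count now 2. Cache: [cherry(c=2) bee(c=2)]
  12. access pig: MISS, evict cherry(c=2). Cache: [pig(c=1) bee(c=2)]
  13. access bee: HIT, count now 3. Cache: [pig(c=1) bee(c=3)]
  14. access cherry: MISS, evict pig(c=1). Cache: [cherry(c=1) bee(c=3)]
  15. access bee: HIT, count now 4. Cache: [cherry(c=1) bee(c=4)]
  16. access bee: HIT, count now 5. Cache: [cherry(c=1) bee(c=5)]
  17. access bee: HIT, count now 6. Cache: [cherry(c=1) bee(c=6)]
  18. access pig: MISS, evict cherry(c=1). Cache: [pig(c=1) bee(c=6)]
  19. access jay: MISS, evict pig(c=1). Cache: [jay(c=1) bee(c=6)]
Total: 6 hits, 13 misses, 11 evictions

Hit rate = 6/19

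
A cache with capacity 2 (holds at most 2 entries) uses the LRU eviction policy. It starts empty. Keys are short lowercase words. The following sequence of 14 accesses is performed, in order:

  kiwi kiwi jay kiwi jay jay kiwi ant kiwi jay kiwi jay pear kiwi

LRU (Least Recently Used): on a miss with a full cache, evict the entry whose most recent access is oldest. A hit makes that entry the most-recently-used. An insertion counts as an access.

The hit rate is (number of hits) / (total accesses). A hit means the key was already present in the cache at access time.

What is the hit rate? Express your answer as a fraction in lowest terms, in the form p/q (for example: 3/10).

Answer: 4/7

Derivation:
LRU simulation (capacity=2):
  1. access kiwi: MISS. Cache (LRU->MRU): [kiwi]
  2. access kiwi: HIT. Cache (LRU->MRU): [kiwi]
  3. access jay: MISS. Cache (LRU->MRU): [kiwi jay]
  4. access kiwi: HIT. Cache (LRU->MRU): [jay kiwi]
  5. access jay: HIT. Cache (LRU->MRU): [kiwi jay]
  6. access jay: HIT. Cache (LRU->MRU): [kiwi jay]
  7. access kiwi: HIT. Cache (LRU->MRU): [jay kiwi]
  8. access ant: MISS, evict jay. Cache (LRU->MRU): [kiwi ant]
  9. access kiwi: HIT. Cache (LRU->MRU): [ant kiwi]
  10. access jay: MISS, evict ant. Cache (LRU->MRU): [kiwi jay]
  11. access kiwi: HIT. Cache (LRU->MRU): [jay kiwi]
  12. access jay: HIT. Cache (LRU->MRU): [kiwi jay]
  13. access pear: MISS, evict kiwi. Cache (LRU->MRU): [jay pear]
  14. access kiwi: MISS, evict jay. Cache (LRU->MRU): [pear kiwi]
Total: 8 hits, 6 misses, 4 evictions

Hit rate = 8/14 = 4/7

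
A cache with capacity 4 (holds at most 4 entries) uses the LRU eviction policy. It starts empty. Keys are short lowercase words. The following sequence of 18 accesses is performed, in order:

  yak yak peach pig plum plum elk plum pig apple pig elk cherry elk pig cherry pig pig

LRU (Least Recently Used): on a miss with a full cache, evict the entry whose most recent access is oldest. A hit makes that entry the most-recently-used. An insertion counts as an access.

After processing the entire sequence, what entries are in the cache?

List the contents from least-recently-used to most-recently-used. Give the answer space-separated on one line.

Answer: apple elk cherry pig

Derivation:
LRU simulation (capacity=4):
  1. access yak: MISS. Cache (LRU->MRU): [yak]
  2. access yak: HIT. Cache (LRU->MRU): [yak]
  3. access peach: MISS. Cache (LRU->MRU): [yak peach]
  4. access pig: MISS. Cache (LRU->MRU): [yak peach pig]
  5. access plum: MISS. Cache (LRU->MRU): [yak peach pig plum]
  6. access plum: HIT. Cache (LRU->MRU): [yak peach pig plum]
  7. access elk: MISS, evict yak. Cache (LRU->MRU): [peach pig plum elk]
  8. access plum: HIT. Cache (LRU->MRU): [peach pig elk plum]
  9. access pig: HIT. Cache (LRU->MRU): [peach elk plum pig]
  10. access apple: MISS, evict peach. Cache (LRU->MRU): [elk plum pig apple]
  11. access pig: HIT. Cache (LRU->MRU): [elk plum apple pig]
  12. access elk: HIT. Cache (LRU->MRU): [plum apple pig elk]
  13. access cherry: MISS, evict plum. Cache (LRU->MRU): [apple pig elk cherry]
  14. access elk: HIT. Cache (LRU->MRU): [apple pig cherry elk]
  15. access pig: HIT. Cache (LRU->MRU): [apple cherry elk pig]
  16. access cherry: HIT. Cache (LRU->MRU): [apple elk pig cherry]
  17. access pig: HIT. Cache (LRU->MRU): [apple elk cherry pig]
  18. access pig: HIT. Cache (LRU->MRU): [apple elk cherry pig]
Total: 11 hits, 7 misses, 3 evictions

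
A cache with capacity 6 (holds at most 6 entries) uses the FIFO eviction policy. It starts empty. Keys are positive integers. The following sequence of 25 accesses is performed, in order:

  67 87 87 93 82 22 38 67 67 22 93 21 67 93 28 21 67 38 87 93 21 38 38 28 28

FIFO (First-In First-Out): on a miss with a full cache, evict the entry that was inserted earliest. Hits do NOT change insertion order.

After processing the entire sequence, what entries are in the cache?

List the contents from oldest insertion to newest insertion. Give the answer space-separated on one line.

Answer: 38 21 67 28 87 93

Derivation:
FIFO simulation (capacity=6):
  1. access 67: MISS. Cache (old->new): [67]
  2. access 87: MISS. Cache (old->new): [67 87]
  3. access 87: HIT. Cache (old->new): [67 87]
  4. access 93: MISS. Cache (old->new): [67 87 93]
  5. access 82: MISS. Cache (old->new): [67 87 93 82]
  6. access 22: MISS. Cache (old->new): [67 87 93 82 22]
  7. access 38: MISS. Cache (old->new): [67 87 93 82 22 38]
  8. access 67: HIT. Cache (old->new): [67 87 93 82 22 38]
  9. access 67: HIT. Cache (old->new): [67 87 93 82 22 38]
  10. access 22: HIT. Cache (old->new): [67 87 93 82 22 38]
  11. access 93: HIT. Cache (old->new): [67 87 93 82 22 38]
  12. access 21: MISS, evict 67. Cache (old->new): [87 93 82 22 38 21]
  13. access 67: MISS, evict 87. Cache (old->new): [93 82 22 38 21 67]
  14. access 93: HIT. Cache (old->new): [93 82 22 38 21 67]
  15. access 28: MISS, evict 93. Cache (old->new): [82 22 38 21 67 28]
  16. access 21: HIT. Cache (old->new): [82 22 38 21 67 28]
  17. access 67: HIT. Cache (old->new): [82 22 38 21 67 28]
  18. access 38: HIT. Cache (old->new): [82 22 38 21 67 28]
  19. access 87: MISS, evict 82. Cache (old->new): [22 38 21 67 28 87]
  20. access 93: MISS, evict 22. Cache (old->new): [38 21 67 28 87 93]
  21. access 21: HIT. Cache (old->new): [38 21 67 28 87 93]
  22. access 38: HIT. Cache (old->new): [38 21 67 28 87 93]
  23. access 38: HIT. Cache (old->new): [38 21 67 28 87 93]
  24. access 28: HIT. Cache (old->new): [38 21 67 28 87 93]
  25. access 28: HIT. Cache (old->new): [38 21 67 28 87 93]
Total: 14 hits, 11 misses, 5 evictions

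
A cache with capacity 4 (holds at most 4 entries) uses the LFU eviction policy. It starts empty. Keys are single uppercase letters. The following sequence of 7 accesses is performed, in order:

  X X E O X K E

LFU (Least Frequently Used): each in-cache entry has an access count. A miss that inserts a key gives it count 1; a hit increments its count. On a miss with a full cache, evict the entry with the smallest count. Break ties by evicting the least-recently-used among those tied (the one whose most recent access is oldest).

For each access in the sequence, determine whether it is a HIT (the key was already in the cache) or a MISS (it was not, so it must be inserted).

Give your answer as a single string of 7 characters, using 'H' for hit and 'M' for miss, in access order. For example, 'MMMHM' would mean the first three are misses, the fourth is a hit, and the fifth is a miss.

Answer: MHMMHMH

Derivation:
LFU simulation (capacity=4):
  1. access X: MISS. Cache: [X(c=1)]
  2. access X: HIT, count now 2. Cache: [X(c=2)]
  3. access E: MISS. Cache: [E(c=1) X(c=2)]
  4. access O: MISS. Cache: [E(c=1) O(c=1) X(c=2)]
  5. access X: HIT, count now 3. Cache: [E(c=1) O(c=1) X(c=3)]
  6. access K: MISS. Cache: [E(c=1) O(c=1) K(c=1) X(c=3)]
  7. access E: HIT, count now 2. Cache: [O(c=1) K(c=1) E(c=2) X(c=3)]
Total: 3 hits, 4 misses, 0 evictions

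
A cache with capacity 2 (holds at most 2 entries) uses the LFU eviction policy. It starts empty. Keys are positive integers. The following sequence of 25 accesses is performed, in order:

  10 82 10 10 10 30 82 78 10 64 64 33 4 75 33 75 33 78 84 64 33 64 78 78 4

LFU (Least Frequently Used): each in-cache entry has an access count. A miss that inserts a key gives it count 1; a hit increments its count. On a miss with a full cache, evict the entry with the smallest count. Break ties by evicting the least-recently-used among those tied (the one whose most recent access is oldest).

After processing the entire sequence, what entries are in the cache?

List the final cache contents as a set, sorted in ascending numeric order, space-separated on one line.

Answer: 4 10

Derivation:
LFU simulation (capacity=2):
  1. access 10: MISS. Cache: [10(c=1)]
  2. access 82: MISS. Cache: [10(c=1) 82(c=1)]
  3. access 10: HIT, count now 2. Cache: [82(c=1) 10(c=2)]
  4. access 10: HIT, count now 3. Cache: [82(c=1) 10(c=3)]
  5. access 10: HIT, count now 4. Cache: [82(c=1) 10(c=4)]
  6. access 30: MISS, evict 82(c=1). Cache: [30(c=1) 10(c=4)]
  7. access 82: MISS, evict 30(c=1). Cache: [82(c=1) 10(c=4)]
  8. access 78: MISS, evict 82(c=1). Cache: [78(c=1) 10(c=4)]
  9. access 10: HIT, count now 5. Cache: [78(c=1) 10(c=5)]
  10. access 64: MISS, evict 78(c=1). Cache: [64(c=1) 10(c=5)]
  11. access 64: HIT, count now 2. Cache: [64(c=2) 10(c=5)]
  12. access 33: MISS, evict 64(c=2). Cache: [33(c=1) 10(c=5)]
  13. access 4: MISS, evict 33(c=1). Cache: [4(c=1) 10(c=5)]
  14. access 75: MISS, evict 4(c=1). Cache: [75(c=1) 10(c=5)]
  15. access 33: MISS, evict 75(c=1). Cache: [33(c=1) 10(c=5)]
  16. access 75: MISS, evict 33(c=1). Cache: [75(c=1) 10(c=5)]
  17. access 33: MISS, evict 75(c=1). Cache: [33(c=1) 10(c=5)]
  18. access 78: MISS, evict 33(c=1). Cache: [78(c=1) 10(c=5)]
  19. access 84: MISS, evict 78(c=1). Cache: [84(c=1) 10(c=5)]
  20. access 64: MISS, evict 84(c=1). Cache: [64(c=1) 10(c=5)]
  21. access 33: MISS, evict 64(c=1). Cache: [33(c=1) 10(c=5)]
  22. access 64: MISS, evict 33(c=1). Cache: [64(c=1) 10(c=5)]
  23. access 78: MISS, evict 64(c=1). Cache: [78(c=1) 10(c=5)]
  24. access 78: HIT, count now 2. Cache: [78(c=2) 10(c=5)]
  25. access 4: MISS, evict 78(c=2). Cache: [4(c=1) 10(c=5)]
Total: 6 hits, 19 misses, 17 evictions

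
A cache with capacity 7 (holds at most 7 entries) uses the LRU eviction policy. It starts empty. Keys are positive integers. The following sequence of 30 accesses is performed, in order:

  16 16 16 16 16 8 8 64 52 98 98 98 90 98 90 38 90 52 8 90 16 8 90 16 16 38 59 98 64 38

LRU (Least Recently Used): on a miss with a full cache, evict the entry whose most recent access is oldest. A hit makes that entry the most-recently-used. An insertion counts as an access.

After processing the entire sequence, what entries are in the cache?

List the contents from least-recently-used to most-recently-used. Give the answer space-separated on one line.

LRU simulation (capacity=7):
  1. access 16: MISS. Cache (LRU->MRU): [16]
  2. access 16: HIT. Cache (LRU->MRU): [16]
  3. access 16: HIT. Cache (LRU->MRU): [16]
  4. access 16: HIT. Cache (LRU->MRU): [16]
  5. access 16: HIT. Cache (LRU->MRU): [16]
  6. access 8: MISS. Cache (LRU->MRU): [16 8]
  7. access 8: HIT. Cache (LRU->MRU): [16 8]
  8. access 64: MISS. Cache (LRU->MRU): [16 8 64]
  9. access 52: MISS. Cache (LRU->MRU): [16 8 64 52]
  10. access 98: MISS. Cache (LRU->MRU): [16 8 64 52 98]
  11. access 98: HIT. Cache (LRU->MRU): [16 8 64 52 98]
  12. access 98: HIT. Cache (LRU->MRU): [16 8 64 52 98]
  13. access 90: MISS. Cache (LRU->MRU): [16 8 64 52 98 90]
  14. access 98: HIT. Cache (LRU->MRU): [16 8 64 52 90 98]
  15. access 90: HIT. Cache (LRU->MRU): [16 8 64 52 98 90]
  16. access 38: MISS. Cache (LRU->MRU): [16 8 64 52 98 90 38]
  17. access 90: HIT. Cache (LRU->MRU): [16 8 64 52 98 38 90]
  18. access 52: HIT. Cache (LRU->MRU): [16 8 64 98 38 90 52]
  19. access 8: HIT. Cache (LRU->MRU): [16 64 98 38 90 52 8]
  20. access 90: HIT. Cache (LRU->MRU): [16 64 98 38 52 8 90]
  21. access 16: HIT. Cache (LRU->MRU): [64 98 38 52 8 90 16]
  22. access 8: HIT. Cache (LRU->MRU): [64 98 38 52 90 16 8]
  23. access 90: HIT. Cache (LRU->MRU): [64 98 38 52 16 8 90]
  24. access 16: HIT. Cache (LRU->MRU): [64 98 38 52 8 90 16]
  25. access 16: HIT. Cache (LRU->MRU): [64 98 38 52 8 90 16]
  26. access 38: HIT. Cache (LRU->MRU): [64 98 52 8 90 16 38]
  27. access 59: MISS, evict 64. Cache (LRU->MRU): [98 52 8 90 16 38 59]
  28. access 98: HIT. Cache (LRU->MRU): [52 8 90 16 38 59 98]
  29. access 64: MISS, evict 52. Cache (LRU->MRU): [8 90 16 38 59 98 64]
  30. access 38: HIT. Cache (LRU->MRU): [8 90 16 59 98 64 38]
Total: 21 hits, 9 misses, 2 evictions

Answer: 8 90 16 59 98 64 38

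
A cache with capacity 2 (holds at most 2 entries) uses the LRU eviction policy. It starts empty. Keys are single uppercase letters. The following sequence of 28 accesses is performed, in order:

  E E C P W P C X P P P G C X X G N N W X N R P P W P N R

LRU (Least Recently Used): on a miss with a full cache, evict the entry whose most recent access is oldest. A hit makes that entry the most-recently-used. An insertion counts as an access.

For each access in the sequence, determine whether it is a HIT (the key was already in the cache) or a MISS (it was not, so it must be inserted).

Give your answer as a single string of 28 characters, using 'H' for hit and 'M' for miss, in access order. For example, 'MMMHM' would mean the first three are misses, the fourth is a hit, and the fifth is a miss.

LRU simulation (capacity=2):
  1. access E: MISS. Cache (LRU->MRU): [E]
  2. access E: HIT. Cache (LRU->MRU): [E]
  3. access C: MISS. Cache (LRU->MRU): [E C]
  4. access P: MISS, evict E. Cache (LRU->MRU): [C P]
  5. access W: MISS, evict C. Cache (LRU->MRU): [P W]
  6. access P: HIT. Cache (LRU->MRU): [W P]
  7. access C: MISS, evict W. Cache (LRU->MRU): [P C]
  8. access X: MISS, evict P. Cache (LRU->MRU): [C X]
  9. access P: MISS, evict C. Cache (LRU->MRU): [X P]
  10. access P: HIT. Cache (LRU->MRU): [X P]
  11. access P: HIT. Cache (LRU->MRU): [X P]
  12. access G: MISS, evict X. Cache (LRU->MRU): [P G]
  13. access C: MISS, evict P. Cache (LRU->MRU): [G C]
  14. access X: MISS, evict G. Cache (LRU->MRU): [C X]
  15. access X: HIT. Cache (LRU->MRU): [C X]
  16. access G: MISS, evict C. Cache (LRU->MRU): [X G]
  17. access N: MISS, evict X. Cache (LRU->MRU): [G N]
  18. access N: HIT. Cache (LRU->MRU): [G N]
  19. access W: MISS, evict G. Cache (LRU->MRU): [N W]
  20. access X: MISS, evict N. Cache (LRU->MRU): [W X]
  21. access N: MISS, evict W. Cache (LRU->MRU): [X N]
  22. access R: MISS, evict X. Cache (LRU->MRU): [N R]
  23. access P: MISS, evict N. Cache (LRU->MRU): [R P]
  24. access P: HIT. Cache (LRU->MRU): [R P]
  25. access W: MISS, evict R. Cache (LRU->MRU): [P W]
  26. access P: HIT. Cache (LRU->MRU): [W P]
  27. access N: MISS, evict W. Cache (LRU->MRU): [P N]
  28. access R: MISS, evict P. Cache (LRU->MRU): [N R]
Total: 8 hits, 20 misses, 18 evictions

Answer: MHMMMHMMMHHMMMHMMHMMMMMHMHMM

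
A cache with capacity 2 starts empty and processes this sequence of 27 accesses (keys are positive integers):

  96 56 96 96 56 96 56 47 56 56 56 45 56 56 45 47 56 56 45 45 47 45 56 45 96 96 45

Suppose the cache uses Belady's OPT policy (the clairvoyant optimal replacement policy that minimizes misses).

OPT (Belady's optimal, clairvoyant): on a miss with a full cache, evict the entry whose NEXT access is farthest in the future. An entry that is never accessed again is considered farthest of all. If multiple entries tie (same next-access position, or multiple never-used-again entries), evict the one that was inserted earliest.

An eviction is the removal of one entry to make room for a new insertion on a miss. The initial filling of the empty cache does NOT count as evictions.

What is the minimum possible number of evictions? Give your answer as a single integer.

OPT (Belady) simulation (capacity=2):
  1. access 96: MISS. Cache: [96]
  2. access 56: MISS. Cache: [96 56]
  3. access 96: HIT. Next use of 96: step 4. Cache: [96 56]
  4. access 96: HIT. Next use of 96: step 6. Cache: [96 56]
  5. access 56: HIT. Next use of 56: step 7. Cache: [96 56]
  6. access 96: HIT. Next use of 96: step 25. Cache: [96 56]
  7. access 56: HIT. Next use of 56: step 9. Cache: [96 56]
  8. access 47: MISS, evict 96 (next use: step 25). Cache: [56 47]
  9. access 56: HIT. Next use of 56: step 10. Cache: [56 47]
  10. access 56: HIT. Next use of 56: step 11. Cache: [56 47]
  11. access 56: HIT. Next use of 56: step 13. Cache: [56 47]
  12. access 45: MISS, evict 47 (next use: step 16). Cache: [56 45]
  13. access 56: HIT. Next use of 56: step 14. Cache: [56 45]
  14. access 56: HIT. Next use of 56: step 17. Cache: [56 45]
  15. access 45: HIT. Next use of 45: step 19. Cache: [56 45]
  16. access 47: MISS, evict 45 (next use: step 19). Cache: [56 47]
  17. access 56: HIT. Next use of 56: step 18. Cache: [56 47]
  18. access 56: HIT. Next use of 56: step 23. Cache: [56 47]
  19. access 45: MISS, evict 56 (next use: step 23). Cache: [47 45]
  20. access 45: HIT. Next use of 45: step 22. Cache: [47 45]
  21. access 47: HIT. Next use of 47: never. Cache: [47 45]
  22. access 45: HIT. Next use of 45: step 24. Cache: [47 45]
  23. access 56: MISS, evict 47 (next use: never). Cache: [45 56]
  24. access 45: HIT. Next use of 45: step 27. Cache: [45 56]
  25. access 96: MISS, evict 56 (next use: never). Cache: [45 96]
  26. access 96: HIT. Next use of 96: never. Cache: [45 96]
  27. access 45: HIT. Next use of 45: never. Cache: [45 96]
Total: 19 hits, 8 misses, 6 evictions

Answer: 6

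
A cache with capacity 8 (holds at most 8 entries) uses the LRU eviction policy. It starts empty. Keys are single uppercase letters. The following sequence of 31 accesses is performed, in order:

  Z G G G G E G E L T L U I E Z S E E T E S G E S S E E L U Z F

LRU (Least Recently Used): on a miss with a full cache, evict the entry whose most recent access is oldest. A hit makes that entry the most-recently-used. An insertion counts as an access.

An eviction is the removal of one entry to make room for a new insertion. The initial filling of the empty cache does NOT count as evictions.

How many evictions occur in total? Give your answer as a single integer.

Answer: 1

Derivation:
LRU simulation (capacity=8):
  1. access Z: MISS. Cache (LRU->MRU): [Z]
  2. access G: MISS. Cache (LRU->MRU): [Z G]
  3. access G: HIT. Cache (LRU->MRU): [Z G]
  4. access G: HIT. Cache (LRU->MRU): [Z G]
  5. access G: HIT. Cache (LRU->MRU): [Z G]
  6. access E: MISS. Cache (LRU->MRU): [Z G E]
  7. access G: HIT. Cache (LRU->MRU): [Z E G]
  8. access E: HIT. Cache (LRU->MRU): [Z G E]
  9. access L: MISS. Cache (LRU->MRU): [Z G E L]
  10. access T: MISS. Cache (LRU->MRU): [Z G E L T]
  11. access L: HIT. Cache (LRU->MRU): [Z G E T L]
  12. access U: MISS. Cache (LRU->MRU): [Z G E T L U]
  13. access I: MISS. Cache (LRU->MRU): [Z G E T L U I]
  14. access E: HIT. Cache (LRU->MRU): [Z G T L U I E]
  15. access Z: HIT. Cache (LRU->MRU): [G T L U I E Z]
  16. access S: MISS. Cache (LRU->MRU): [G T L U I E Z S]
  17. access E: HIT. Cache (LRU->MRU): [G T L U I Z S E]
  18. access E: HIT. Cache (LRU->MRU): [G T L U I Z S E]
  19. access T: HIT. Cache (LRU->MRU): [G L U I Z S E T]
  20. access E: HIT. Cache (LRU->MRU): [G L U I Z S T E]
  21. access S: HIT. Cache (LRU->MRU): [G L U I Z T E S]
  22. access G: HIT. Cache (LRU->MRU): [L U I Z T E S G]
  23. access E: HIT. Cache (LRU->MRU): [L U I Z T S G E]
  24. access S: HIT. Cache (LRU->MRU): [L U I Z T G E S]
  25. access S: HIT. Cache (LRU->MRU): [L U I Z T G E S]
  26. access E: HIT. Cache (LRU->MRU): [L U I Z T G S E]
  27. access E: HIT. Cache (LRU->MRU): [L U I Z T G S E]
  28. access L: HIT. Cache (LRU->MRU): [U I Z T G S E L]
  29. access U: HIT. Cache (LRU->MRU): [I Z T G S E L U]
  30. access Z: HIT. Cache (LRU->MRU): [I T G S E L U Z]
  31. access F: MISS, evict I. Cache (LRU->MRU): [T G S E L U Z F]
Total: 22 hits, 9 misses, 1 evictions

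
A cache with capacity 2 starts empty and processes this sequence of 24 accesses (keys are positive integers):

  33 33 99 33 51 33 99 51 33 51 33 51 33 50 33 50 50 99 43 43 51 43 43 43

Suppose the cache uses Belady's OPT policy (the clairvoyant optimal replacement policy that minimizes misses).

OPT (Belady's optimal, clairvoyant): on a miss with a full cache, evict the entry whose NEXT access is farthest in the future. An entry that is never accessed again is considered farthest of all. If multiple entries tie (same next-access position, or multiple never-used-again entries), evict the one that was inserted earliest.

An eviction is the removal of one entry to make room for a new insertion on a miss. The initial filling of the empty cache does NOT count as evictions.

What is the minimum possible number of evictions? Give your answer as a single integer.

Answer: 7

Derivation:
OPT (Belady) simulation (capacity=2):
  1. access 33: MISS. Cache: [33]
  2. access 33: HIT. Next use of 33: step 4. Cache: [33]
  3. access 99: MISS. Cache: [33 99]
  4. access 33: HIT. Next use of 33: step 6. Cache: [33 99]
  5. access 51: MISS, evict 99 (next use: step 7). Cache: [33 51]
  6. access 33: HIT. Next use of 33: step 9. Cache: [33 51]
  7. access 99: MISS, evict 33 (next use: step 9). Cache: [51 99]
  8. access 51: HIT. Next use of 51: step 10. Cache: [51 99]
  9. access 33: MISS, evict 99 (next use: step 18). Cache: [51 33]
  10. access 51: HIT. Next use of 51: step 12. Cache: [51 33]
  11. access 33: HIT. Next use of 33: step 13. Cache: [51 33]
  12. access 51: HIT. Next use of 51: step 21. Cache: [51 33]
  13. access 33: HIT. Next use of 33: step 15. Cache: [51 33]
  14. access 50: MISS, evict 51 (next use: step 21). Cache: [33 50]
  15. access 33: HIT. Next use of 33: never. Cache: [33 50]
  16. access 50: HIT. Next use of 50: step 17. Cache: [33 50]
  17. access 50: HIT. Next use of 50: never. Cache: [33 50]
  18. access 99: MISS, evict 33 (next use: never). Cache: [50 99]
  19. access 43: MISS, evict 50 (next use: never). Cache: [99 43]
  20. access 43: HIT. Next use of 43: step 22. Cache: [99 43]
  21. access 51: MISS, evict 99 (next use: never). Cache: [43 51]
  22. access 43: HIT. Next use of 43: step 23. Cache: [43 51]
  23. access 43: HIT. Next use of 43: step 24. Cache: [43 51]
  24. access 43: HIT. Next use of 43: never. Cache: [43 51]
Total: 15 hits, 9 misses, 7 evictions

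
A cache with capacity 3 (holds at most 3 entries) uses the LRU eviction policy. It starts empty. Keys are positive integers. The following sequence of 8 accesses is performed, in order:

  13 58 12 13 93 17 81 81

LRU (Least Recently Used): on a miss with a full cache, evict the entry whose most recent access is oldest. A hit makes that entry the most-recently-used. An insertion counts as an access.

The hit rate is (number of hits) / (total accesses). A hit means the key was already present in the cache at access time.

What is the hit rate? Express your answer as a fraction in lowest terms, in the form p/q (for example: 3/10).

LRU simulation (capacity=3):
  1. access 13: MISS. Cache (LRU->MRU): [13]
  2. access 58: MISS. Cache (LRU->MRU): [13 58]
  3. access 12: MISS. Cache (LRU->MRU): [13 58 12]
  4. access 13: HIT. Cache (LRU->MRU): [58 12 13]
  5. access 93: MISS, evict 58. Cache (LRU->MRU): [12 13 93]
  6. access 17: MISS, evict 12. Cache (LRU->MRU): [13 93 17]
  7. access 81: MISS, evict 13. Cache (LRU->MRU): [93 17 81]
  8. access 81: HIT. Cache (LRU->MRU): [93 17 81]
Total: 2 hits, 6 misses, 3 evictions

Hit rate = 2/8 = 1/4

Answer: 1/4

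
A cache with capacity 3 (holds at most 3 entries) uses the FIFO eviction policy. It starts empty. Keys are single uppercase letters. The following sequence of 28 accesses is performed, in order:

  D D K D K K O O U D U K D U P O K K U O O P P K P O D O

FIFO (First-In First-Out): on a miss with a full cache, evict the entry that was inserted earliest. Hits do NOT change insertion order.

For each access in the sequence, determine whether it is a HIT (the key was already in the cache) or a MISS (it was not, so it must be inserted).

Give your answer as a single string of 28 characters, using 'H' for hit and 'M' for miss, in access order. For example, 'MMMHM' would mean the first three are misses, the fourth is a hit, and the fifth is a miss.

FIFO simulation (capacity=3):
  1. access D: MISS. Cache (old->new): [D]
  2. access D: HIT. Cache (old->new): [D]
  3. access K: MISS. Cache (old->new): [D K]
  4. access D: HIT. Cache (old->new): [D K]
  5. access K: HIT. Cache (old->new): [D K]
  6. access K: HIT. Cache (old->new): [D K]
  7. access O: MISS. Cache (old->new): [D K O]
  8. access O: HIT. Cache (old->new): [D K O]
  9. access U: MISS, evict D. Cache (old->new): [K O U]
  10. access D: MISS, evict K. Cache (old->new): [O U D]
  11. access U: HIT. Cache (old->new): [O U D]
  12. access K: MISS, evict O. Cache (old->new): [U D K]
  13. access D: HIT. Cache (old->new): [U D K]
  14. access U: HIT. Cache (old->new): [U D K]
  15. access P: MISS, evict U. Cache (old->new): [D K P]
  16. access O: MISS, evict D. Cache (old->new): [K P O]
  17. access K: HIT. Cache (old->new): [K P O]
  18. access K: HIT. Cache (old->new): [K P O]
  19. access U: MISS, evict K. Cache (old->new): [P O U]
  20. access O: HIT. Cache (old->new): [P O U]
  21. access O: HIT. Cache (old->new): [P O U]
  22. access P: HIT. Cache (old->new): [P O U]
  23. access P: HIT. Cache (old->new): [P O U]
  24. access K: MISS, evict P. Cache (old->new): [O U K]
  25. access P: MISS, evict O. Cache (old->new): [U K P]
  26. access O: MISS, evict U. Cache (old->new): [K P O]
  27. access D: MISS, evict K. Cache (old->new): [P O D]
  28. access O: HIT. Cache (old->new): [P O D]
Total: 15 hits, 13 misses, 10 evictions

Answer: MHMHHHMHMMHMHHMMHHMHHHHMMMMH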